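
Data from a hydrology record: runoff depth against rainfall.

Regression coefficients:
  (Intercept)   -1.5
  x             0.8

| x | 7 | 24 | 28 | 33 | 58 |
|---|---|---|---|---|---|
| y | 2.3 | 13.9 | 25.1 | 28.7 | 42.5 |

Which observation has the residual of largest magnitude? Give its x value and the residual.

x=7: ŷ = -1.5 + 0.8·7 = 4.1; e = 2.3 − 4.1 = -1.8
x=24: ŷ = -1.5 + 0.8·24 = 17.7; e = 13.9 − 17.7 = -3.8
x=28: ŷ = -1.5 + 0.8·28 = 20.9; e = 25.1 − 20.9 = 4.2
x=33: ŷ = -1.5 + 0.8·33 = 24.9; e = 28.7 − 24.9 = 3.8
x=58: ŷ = -1.5 + 0.8·58 = 44.9; e = 42.5 − 44.9 = -2.4
Largest |e| is 4.2 at x = 28, residual 4.2.

x = 28, e = 4.2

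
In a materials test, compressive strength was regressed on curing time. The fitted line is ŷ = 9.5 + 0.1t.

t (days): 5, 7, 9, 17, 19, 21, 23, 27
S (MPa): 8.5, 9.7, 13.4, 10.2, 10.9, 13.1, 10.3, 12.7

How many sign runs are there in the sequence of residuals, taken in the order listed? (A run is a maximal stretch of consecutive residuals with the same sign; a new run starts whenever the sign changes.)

6 runs

t=5: ŷ = 9.5 + 0.1·5 = 10; r = 8.5 − 10 = -1.5
t=7: ŷ = 9.5 + 0.1·7 = 10.2; r = 9.7 − 10.2 = -0.5
t=9: ŷ = 9.5 + 0.1·9 = 10.4; r = 13.4 − 10.4 = 3
t=17: ŷ = 9.5 + 0.1·17 = 11.2; r = 10.2 − 11.2 = -1
t=19: ŷ = 9.5 + 0.1·19 = 11.4; r = 10.9 − 11.4 = -0.5
t=21: ŷ = 9.5 + 0.1·21 = 11.6; r = 13.1 − 11.6 = 1.5
t=23: ŷ = 9.5 + 0.1·23 = 11.8; r = 10.3 − 11.8 = -1.5
t=27: ŷ = 9.5 + 0.1·27 = 12.2; r = 12.7 − 12.2 = 0.5
Signs: − − + − − + − +
Runs: −×2, +×1, −×2, +×1, −×1, +×1 → 6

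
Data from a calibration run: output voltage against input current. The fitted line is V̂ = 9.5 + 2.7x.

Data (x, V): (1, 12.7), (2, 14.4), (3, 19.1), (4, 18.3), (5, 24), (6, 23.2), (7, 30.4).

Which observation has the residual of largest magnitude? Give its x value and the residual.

x = 6, e = -2.5

x=1: V̂ = 9.5 + 2.7·1 = 12.2; e = 12.7 − 12.2 = 0.5
x=2: V̂ = 9.5 + 2.7·2 = 14.9; e = 14.4 − 14.9 = -0.5
x=3: V̂ = 9.5 + 2.7·3 = 17.6; e = 19.1 − 17.6 = 1.5
x=4: V̂ = 9.5 + 2.7·4 = 20.3; e = 18.3 − 20.3 = -2
x=5: V̂ = 9.5 + 2.7·5 = 23; e = 24 − 23 = 1
x=6: V̂ = 9.5 + 2.7·6 = 25.7; e = 23.2 − 25.7 = -2.5
x=7: V̂ = 9.5 + 2.7·7 = 28.4; e = 30.4 − 28.4 = 2
Largest |e| is 2.5 at x = 6, residual -2.5.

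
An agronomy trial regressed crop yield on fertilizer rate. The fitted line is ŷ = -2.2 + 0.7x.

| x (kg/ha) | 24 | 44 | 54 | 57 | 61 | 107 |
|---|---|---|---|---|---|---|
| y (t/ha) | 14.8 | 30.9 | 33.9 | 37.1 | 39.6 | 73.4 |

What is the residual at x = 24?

e = 0.2

ŷ = -2.2 + 0.7·24 = 14.6
e = 14.8 − 14.6 = 0.2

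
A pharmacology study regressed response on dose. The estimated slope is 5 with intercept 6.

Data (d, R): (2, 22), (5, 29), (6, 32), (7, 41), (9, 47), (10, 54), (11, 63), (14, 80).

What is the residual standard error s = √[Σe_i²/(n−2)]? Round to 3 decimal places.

s = 4.000

d=2: R̂ = 6 + 5·2 = 16; e = 22 − 16 = 6
d=5: R̂ = 6 + 5·5 = 31; e = 29 − 31 = -2
d=6: R̂ = 6 + 5·6 = 36; e = 32 − 36 = -4
d=7: R̂ = 6 + 5·7 = 41; e = 41 − 41 = 0
d=9: R̂ = 6 + 5·9 = 51; e = 47 − 51 = -4
d=10: R̂ = 6 + 5·10 = 56; e = 54 − 56 = -2
d=11: R̂ = 6 + 5·11 = 61; e = 63 − 61 = 2
d=14: R̂ = 6 + 5·14 = 76; e = 80 − 76 = 4
SSE = 36 + 4 + 16 + 0 + 16 + 4 + 4 + 16 = 96
s = √(96/6) = √16 ≈ 4.000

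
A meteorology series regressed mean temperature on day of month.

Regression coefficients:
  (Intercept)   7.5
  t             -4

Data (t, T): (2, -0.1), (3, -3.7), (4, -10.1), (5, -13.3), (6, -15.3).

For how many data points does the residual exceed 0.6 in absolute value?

t=2: T̂ = 7.5 − 4·2 = -0.5; r = -0.1 − (-0.5) = 0.4
t=3: T̂ = 7.5 − 4·3 = -4.5; r = -3.7 − (-4.5) = 0.8
t=4: T̂ = 7.5 − 4·4 = -8.5; r = -10.1 − (-8.5) = -1.6
t=5: T̂ = 7.5 − 4·5 = -12.5; r = -13.3 − (-12.5) = -0.8
t=6: T̂ = 7.5 − 4·6 = -16.5; r = -15.3 − (-16.5) = 1.2
|r| > 0.6: t=3 (|r|=0.8), t=4 (|r|=1.6), t=5 (|r|=0.8), t=6 (|r|=1.2) → 4

4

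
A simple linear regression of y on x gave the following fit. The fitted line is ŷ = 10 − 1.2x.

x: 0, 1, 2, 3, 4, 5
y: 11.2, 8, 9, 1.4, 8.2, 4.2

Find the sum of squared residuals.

x=0: ŷ = 10 − 1.2·0 = 10; r = 11.2 − 10 = 1.2
x=1: ŷ = 10 − 1.2·1 = 8.8; r = 8 − 8.8 = -0.8
x=2: ŷ = 10 − 1.2·2 = 7.6; r = 9 − 7.6 = 1.4
x=3: ŷ = 10 − 1.2·3 = 6.4; r = 1.4 − 6.4 = -5
x=4: ŷ = 10 − 1.2·4 = 5.2; r = 8.2 − 5.2 = 3
x=5: ŷ = 10 − 1.2·5 = 4; r = 4.2 − 4 = 0.2
SSE = 1.44 + 0.64 + 1.96 + 25 + 9 + 0.04 = 38.08

SSE = 38.08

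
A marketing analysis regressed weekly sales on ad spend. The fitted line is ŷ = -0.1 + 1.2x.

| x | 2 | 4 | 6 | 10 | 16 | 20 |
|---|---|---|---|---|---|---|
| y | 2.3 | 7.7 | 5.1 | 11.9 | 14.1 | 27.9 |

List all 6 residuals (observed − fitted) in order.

x=2: ŷ = -0.1 + 1.2·2 = 2.3; e = 2.3 − 2.3 = 0
x=4: ŷ = -0.1 + 1.2·4 = 4.7; e = 7.7 − 4.7 = 3
x=6: ŷ = -0.1 + 1.2·6 = 7.1; e = 5.1 − 7.1 = -2
x=10: ŷ = -0.1 + 1.2·10 = 11.9; e = 11.9 − 11.9 = 0
x=16: ŷ = -0.1 + 1.2·16 = 19.1; e = 14.1 − 19.1 = -5
x=20: ŷ = -0.1 + 1.2·20 = 23.9; e = 27.9 − 23.9 = 4

0, 3, -2, 0, -5, 4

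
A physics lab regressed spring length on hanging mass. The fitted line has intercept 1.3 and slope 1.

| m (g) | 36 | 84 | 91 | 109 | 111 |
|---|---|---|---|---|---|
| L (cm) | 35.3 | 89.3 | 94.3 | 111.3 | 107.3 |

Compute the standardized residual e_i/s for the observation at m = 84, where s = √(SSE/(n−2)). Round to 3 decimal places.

0.980

m=36: L̂ = 1.3 + 36 = 37.3; e = 35.3 − 37.3 = -2
m=84: L̂ = 1.3 + 84 = 85.3; e = 89.3 − 85.3 = 4
m=91: L̂ = 1.3 + 91 = 92.3; e = 94.3 − 92.3 = 2
m=109: L̂ = 1.3 + 109 = 110.3; e = 111.3 − 110.3 = 1
m=111: L̂ = 1.3 + 111 = 112.3; e = 107.3 − 112.3 = -5
SSE = 4 + 16 + 4 + 1 + 25 = 50
s = √(50/3) = 4.08248
e/s = 4 / 4.08248 = 0.980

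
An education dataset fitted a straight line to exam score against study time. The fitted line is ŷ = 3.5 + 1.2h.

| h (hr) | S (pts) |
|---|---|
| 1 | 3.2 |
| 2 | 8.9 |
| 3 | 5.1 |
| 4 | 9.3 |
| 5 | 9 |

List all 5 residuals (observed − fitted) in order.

h=1: ŷ = 3.5 + 1.2·1 = 4.7; e = 3.2 − 4.7 = -1.5
h=2: ŷ = 3.5 + 1.2·2 = 5.9; e = 8.9 − 5.9 = 3
h=3: ŷ = 3.5 + 1.2·3 = 7.1; e = 5.1 − 7.1 = -2
h=4: ŷ = 3.5 + 1.2·4 = 8.3; e = 9.3 − 8.3 = 1
h=5: ŷ = 3.5 + 1.2·5 = 9.5; e = 9 − 9.5 = -0.5

-1.5, 3, -2, 1, -0.5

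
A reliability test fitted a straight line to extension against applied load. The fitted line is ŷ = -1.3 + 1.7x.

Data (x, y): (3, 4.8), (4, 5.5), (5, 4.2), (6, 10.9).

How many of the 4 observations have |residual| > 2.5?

x=3: ŷ = -1.3 + 1.7·3 = 3.8; e = 4.8 − 3.8 = 1
x=4: ŷ = -1.3 + 1.7·4 = 5.5; e = 5.5 − 5.5 = 0
x=5: ŷ = -1.3 + 1.7·5 = 7.2; e = 4.2 − 7.2 = -3
x=6: ŷ = -1.3 + 1.7·6 = 8.9; e = 10.9 − 8.9 = 2
|e| > 2.5: x=5 (|e|=3) → 1

1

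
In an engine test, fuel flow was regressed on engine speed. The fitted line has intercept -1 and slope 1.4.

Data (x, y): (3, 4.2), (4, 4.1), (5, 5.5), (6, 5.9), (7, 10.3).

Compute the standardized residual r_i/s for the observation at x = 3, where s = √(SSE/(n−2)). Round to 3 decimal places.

0.707

x=3: ŷ = -1 + 1.4·3 = 3.2; r = 4.2 − 3.2 = 1
x=4: ŷ = -1 + 1.4·4 = 4.6; r = 4.1 − 4.6 = -0.5
x=5: ŷ = -1 + 1.4·5 = 6; r = 5.5 − 6 = -0.5
x=6: ŷ = -1 + 1.4·6 = 7.4; r = 5.9 − 7.4 = -1.5
x=7: ŷ = -1 + 1.4·7 = 8.8; r = 10.3 − 8.8 = 1.5
SSE = 1 + 0.25 + 0.25 + 2.25 + 2.25 = 6
s = √(6/3) = 1.41421
r/s = 1 / 1.41421 = 0.707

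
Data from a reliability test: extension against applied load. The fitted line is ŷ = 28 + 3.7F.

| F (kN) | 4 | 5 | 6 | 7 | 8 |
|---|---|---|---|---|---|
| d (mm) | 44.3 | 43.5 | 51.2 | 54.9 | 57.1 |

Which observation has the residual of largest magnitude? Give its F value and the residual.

F=4: ŷ = 28 + 3.7·4 = 42.8; e = 44.3 − 42.8 = 1.5
F=5: ŷ = 28 + 3.7·5 = 46.5; e = 43.5 − 46.5 = -3
F=6: ŷ = 28 + 3.7·6 = 50.2; e = 51.2 − 50.2 = 1
F=7: ŷ = 28 + 3.7·7 = 53.9; e = 54.9 − 53.9 = 1
F=8: ŷ = 28 + 3.7·8 = 57.6; e = 57.1 − 57.6 = -0.5
Largest |e| is 3 at F = 5, residual -3.

F = 5, e = -3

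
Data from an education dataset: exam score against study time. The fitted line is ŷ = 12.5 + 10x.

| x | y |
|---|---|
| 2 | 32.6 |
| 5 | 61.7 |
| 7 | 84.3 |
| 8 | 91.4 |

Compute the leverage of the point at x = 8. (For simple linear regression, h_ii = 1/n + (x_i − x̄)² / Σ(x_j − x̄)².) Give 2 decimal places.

x̄ = (2 + 5 + 7 + 8)/4 = 5.5
Σ(x − x̄)² = 12.25 + 0.25 + 2.25 + 6.25 = 21
h = 1/4 + (2.5)²/21 = 0.25 + 0.297619 = 0.55

h = 0.55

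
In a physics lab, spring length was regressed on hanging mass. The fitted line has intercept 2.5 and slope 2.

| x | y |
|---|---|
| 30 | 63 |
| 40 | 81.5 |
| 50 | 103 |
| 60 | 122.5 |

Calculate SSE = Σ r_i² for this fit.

x=30: ŷ = 2.5 + 2·30 = 62.5; r = 63 − 62.5 = 0.5
x=40: ŷ = 2.5 + 2·40 = 82.5; r = 81.5 − 82.5 = -1
x=50: ŷ = 2.5 + 2·50 = 102.5; r = 103 − 102.5 = 0.5
x=60: ŷ = 2.5 + 2·60 = 122.5; r = 122.5 − 122.5 = 0
SSE = 0.25 + 1 + 0.25 + 0 = 1.5

SSE = 1.5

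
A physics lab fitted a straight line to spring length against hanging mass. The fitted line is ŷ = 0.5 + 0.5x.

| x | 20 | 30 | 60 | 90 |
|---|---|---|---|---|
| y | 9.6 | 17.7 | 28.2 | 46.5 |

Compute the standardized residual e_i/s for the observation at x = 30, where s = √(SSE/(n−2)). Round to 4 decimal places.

0.9004

x=20: ŷ = 0.5 + 0.5·20 = 10.5; e = 9.6 − 10.5 = -0.9
x=30: ŷ = 0.5 + 0.5·30 = 15.5; e = 17.7 − 15.5 = 2.2
x=60: ŷ = 0.5 + 0.5·60 = 30.5; e = 28.2 − 30.5 = -2.3
x=90: ŷ = 0.5 + 0.5·90 = 45.5; e = 46.5 − 45.5 = 1
SSE = 0.81 + 4.84 + 5.29 + 1 = 11.94
s = √(11.94/2) = 2.44336
e/s = 2.2 / 2.44336 = 0.9004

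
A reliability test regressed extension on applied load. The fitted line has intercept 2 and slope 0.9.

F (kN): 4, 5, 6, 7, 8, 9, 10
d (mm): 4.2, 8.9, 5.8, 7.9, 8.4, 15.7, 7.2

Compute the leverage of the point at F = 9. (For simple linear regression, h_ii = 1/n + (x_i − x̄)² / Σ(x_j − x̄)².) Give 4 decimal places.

h = 0.2857

F̄ = (4 + 5 + 6 + 7 + 8 + 9 + 10)/7 = 7
Σ(F − F̄)² = 9 + 4 + 1 + 0 + 1 + 4 + 9 = 28
h = 1/7 + (2)²/28 = 0.142857 + 0.142857 = 0.2857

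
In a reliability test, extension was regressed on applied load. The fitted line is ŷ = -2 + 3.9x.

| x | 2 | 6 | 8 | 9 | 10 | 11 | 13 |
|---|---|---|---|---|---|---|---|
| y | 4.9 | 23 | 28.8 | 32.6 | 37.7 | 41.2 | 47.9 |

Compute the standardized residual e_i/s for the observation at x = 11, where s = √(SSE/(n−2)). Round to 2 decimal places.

0.30

x=2: ŷ = -2 + 3.9·2 = 5.8; e = 4.9 − 5.8 = -0.9
x=6: ŷ = -2 + 3.9·6 = 21.4; e = 23 − 21.4 = 1.6
x=8: ŷ = -2 + 3.9·8 = 29.2; e = 28.8 − 29.2 = -0.4
x=9: ŷ = -2 + 3.9·9 = 33.1; e = 32.6 − 33.1 = -0.5
x=10: ŷ = -2 + 3.9·10 = 37; e = 37.7 − 37 = 0.7
x=11: ŷ = -2 + 3.9·11 = 40.9; e = 41.2 − 40.9 = 0.3
x=13: ŷ = -2 + 3.9·13 = 48.7; e = 47.9 − 48.7 = -0.8
SSE = 0.81 + 2.56 + 0.16 + 0.25 + 0.49 + 0.09 + 0.64 = 5
s = √(5/5) = 1
e/s = 0.3 / 1 = 0.30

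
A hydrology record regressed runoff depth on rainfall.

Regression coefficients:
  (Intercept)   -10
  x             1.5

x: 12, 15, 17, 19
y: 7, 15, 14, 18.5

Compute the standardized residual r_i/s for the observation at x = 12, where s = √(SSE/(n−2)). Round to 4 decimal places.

-0.4588

x=12: ŷ = -10 + 1.5·12 = 8; r = 7 − 8 = -1
x=15: ŷ = -10 + 1.5·15 = 12.5; r = 15 − 12.5 = 2.5
x=17: ŷ = -10 + 1.5·17 = 15.5; r = 14 − 15.5 = -1.5
x=19: ŷ = -10 + 1.5·19 = 18.5; r = 18.5 − 18.5 = 0
SSE = 1 + 6.25 + 2.25 + 0 = 9.5
s = √(9.5/2) = 2.17945
r/s = -1 / 2.17945 = -0.4588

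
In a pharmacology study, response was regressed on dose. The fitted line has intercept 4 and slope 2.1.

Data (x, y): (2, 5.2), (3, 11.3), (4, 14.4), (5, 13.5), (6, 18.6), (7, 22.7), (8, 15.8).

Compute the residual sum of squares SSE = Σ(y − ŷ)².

SSE = 60

x=2: ŷ = 4 + 2.1·2 = 8.2; e = 5.2 − 8.2 = -3
x=3: ŷ = 4 + 2.1·3 = 10.3; e = 11.3 − 10.3 = 1
x=4: ŷ = 4 + 2.1·4 = 12.4; e = 14.4 − 12.4 = 2
x=5: ŷ = 4 + 2.1·5 = 14.5; e = 13.5 − 14.5 = -1
x=6: ŷ = 4 + 2.1·6 = 16.6; e = 18.6 − 16.6 = 2
x=7: ŷ = 4 + 2.1·7 = 18.7; e = 22.7 − 18.7 = 4
x=8: ŷ = 4 + 2.1·8 = 20.8; e = 15.8 − 20.8 = -5
SSE = 9 + 1 + 4 + 1 + 4 + 16 + 25 = 60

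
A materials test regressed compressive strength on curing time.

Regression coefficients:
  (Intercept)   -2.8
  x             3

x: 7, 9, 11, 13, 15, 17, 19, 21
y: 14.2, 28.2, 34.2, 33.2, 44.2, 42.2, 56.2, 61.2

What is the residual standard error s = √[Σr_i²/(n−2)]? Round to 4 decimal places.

x=7: ŷ = -2.8 + 3·7 = 18.2; r = 14.2 − 18.2 = -4
x=9: ŷ = -2.8 + 3·9 = 24.2; r = 28.2 − 24.2 = 4
x=11: ŷ = -2.8 + 3·11 = 30.2; r = 34.2 − 30.2 = 4
x=13: ŷ = -2.8 + 3·13 = 36.2; r = 33.2 − 36.2 = -3
x=15: ŷ = -2.8 + 3·15 = 42.2; r = 44.2 − 42.2 = 2
x=17: ŷ = -2.8 + 3·17 = 48.2; r = 42.2 − 48.2 = -6
x=19: ŷ = -2.8 + 3·19 = 54.2; r = 56.2 − 54.2 = 2
x=21: ŷ = -2.8 + 3·21 = 60.2; r = 61.2 − 60.2 = 1
SSE = 16 + 16 + 16 + 9 + 4 + 36 + 4 + 1 = 102
s = √(102/6) = √17 ≈ 4.1231

s = 4.1231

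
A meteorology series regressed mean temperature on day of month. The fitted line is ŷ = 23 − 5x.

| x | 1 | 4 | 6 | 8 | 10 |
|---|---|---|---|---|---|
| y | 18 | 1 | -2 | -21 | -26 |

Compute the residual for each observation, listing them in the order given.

0, -2, 5, -4, 1

x=1: ŷ = 23 − 5·1 = 18; e = 18 − 18 = 0
x=4: ŷ = 23 − 5·4 = 3; e = 1 − 3 = -2
x=6: ŷ = 23 − 5·6 = -7; e = -2 − (-7) = 5
x=8: ŷ = 23 − 5·8 = -17; e = -21 − (-17) = -4
x=10: ŷ = 23 − 5·10 = -27; e = -26 − (-27) = 1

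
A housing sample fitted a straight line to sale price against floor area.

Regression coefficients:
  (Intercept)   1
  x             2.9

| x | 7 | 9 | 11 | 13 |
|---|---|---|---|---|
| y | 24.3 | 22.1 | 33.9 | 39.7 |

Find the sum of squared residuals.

SSE = 36

x=7: ŷ = 1 + 2.9·7 = 21.3; e = 24.3 − 21.3 = 3
x=9: ŷ = 1 + 2.9·9 = 27.1; e = 22.1 − 27.1 = -5
x=11: ŷ = 1 + 2.9·11 = 32.9; e = 33.9 − 32.9 = 1
x=13: ŷ = 1 + 2.9·13 = 38.7; e = 39.7 − 38.7 = 1
SSE = 9 + 25 + 1 + 1 = 36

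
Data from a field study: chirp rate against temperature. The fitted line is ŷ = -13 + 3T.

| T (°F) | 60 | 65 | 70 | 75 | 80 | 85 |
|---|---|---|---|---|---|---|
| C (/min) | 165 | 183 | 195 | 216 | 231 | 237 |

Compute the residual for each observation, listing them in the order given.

T=60: ŷ = -13 + 3·60 = 167; e = 165 − 167 = -2
T=65: ŷ = -13 + 3·65 = 182; e = 183 − 182 = 1
T=70: ŷ = -13 + 3·70 = 197; e = 195 − 197 = -2
T=75: ŷ = -13 + 3·75 = 212; e = 216 − 212 = 4
T=80: ŷ = -13 + 3·80 = 227; e = 231 − 227 = 4
T=85: ŷ = -13 + 3·85 = 242; e = 237 − 242 = -5

-2, 1, -2, 4, 4, -5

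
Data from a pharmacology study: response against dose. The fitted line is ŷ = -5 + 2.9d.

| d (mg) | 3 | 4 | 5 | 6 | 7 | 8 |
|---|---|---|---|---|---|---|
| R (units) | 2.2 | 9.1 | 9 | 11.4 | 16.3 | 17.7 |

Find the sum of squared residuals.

d=3: ŷ = -5 + 2.9·3 = 3.7; e = 2.2 − 3.7 = -1.5
d=4: ŷ = -5 + 2.9·4 = 6.6; e = 9.1 − 6.6 = 2.5
d=5: ŷ = -5 + 2.9·5 = 9.5; e = 9 − 9.5 = -0.5
d=6: ŷ = -5 + 2.9·6 = 12.4; e = 11.4 − 12.4 = -1
d=7: ŷ = -5 + 2.9·7 = 15.3; e = 16.3 − 15.3 = 1
d=8: ŷ = -5 + 2.9·8 = 18.2; e = 17.7 − 18.2 = -0.5
SSE = 2.25 + 6.25 + 0.25 + 1 + 1 + 0.25 = 11

SSE = 11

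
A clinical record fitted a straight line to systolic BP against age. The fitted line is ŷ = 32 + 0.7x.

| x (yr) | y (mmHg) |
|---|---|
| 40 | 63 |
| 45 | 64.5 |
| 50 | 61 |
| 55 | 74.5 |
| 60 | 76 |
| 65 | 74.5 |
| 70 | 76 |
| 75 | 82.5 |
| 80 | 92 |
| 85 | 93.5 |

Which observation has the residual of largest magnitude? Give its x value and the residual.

x = 50, e = -6

x=40: ŷ = 32 + 0.7·40 = 60; e = 63 − 60 = 3
x=45: ŷ = 32 + 0.7·45 = 63.5; e = 64.5 − 63.5 = 1
x=50: ŷ = 32 + 0.7·50 = 67; e = 61 − 67 = -6
x=55: ŷ = 32 + 0.7·55 = 70.5; e = 74.5 − 70.5 = 4
x=60: ŷ = 32 + 0.7·60 = 74; e = 76 − 74 = 2
x=65: ŷ = 32 + 0.7·65 = 77.5; e = 74.5 − 77.5 = -3
x=70: ŷ = 32 + 0.7·70 = 81; e = 76 − 81 = -5
x=75: ŷ = 32 + 0.7·75 = 84.5; e = 82.5 − 84.5 = -2
x=80: ŷ = 32 + 0.7·80 = 88; e = 92 − 88 = 4
x=85: ŷ = 32 + 0.7·85 = 91.5; e = 93.5 − 91.5 = 2
Largest |e| is 6 at x = 50, residual -6.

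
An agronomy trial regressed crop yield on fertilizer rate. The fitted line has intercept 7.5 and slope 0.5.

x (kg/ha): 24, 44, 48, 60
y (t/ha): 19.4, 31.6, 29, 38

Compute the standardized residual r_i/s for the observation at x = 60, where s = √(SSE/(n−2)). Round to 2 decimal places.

0.21

x=24: ŷ = 7.5 + 0.5·24 = 19.5; r = 19.4 − 19.5 = -0.1
x=44: ŷ = 7.5 + 0.5·44 = 29.5; r = 31.6 − 29.5 = 2.1
x=48: ŷ = 7.5 + 0.5·48 = 31.5; r = 29 − 31.5 = -2.5
x=60: ŷ = 7.5 + 0.5·60 = 37.5; r = 38 − 37.5 = 0.5
SSE = 0.01 + 4.41 + 6.25 + 0.25 = 10.92
s = √(10.92/2) = 2.33666
r/s = 0.5 / 2.33666 = 0.21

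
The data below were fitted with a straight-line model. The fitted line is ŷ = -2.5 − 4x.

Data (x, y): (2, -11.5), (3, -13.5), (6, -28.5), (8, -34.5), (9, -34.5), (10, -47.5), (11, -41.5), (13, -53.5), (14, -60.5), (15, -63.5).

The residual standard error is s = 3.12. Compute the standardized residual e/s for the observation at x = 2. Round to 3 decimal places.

ŷ = -2.5 − 4·2 = -10.5
e = -11.5 − (-10.5) = -1
e/s = -1 / 3.12 = -0.321

-0.321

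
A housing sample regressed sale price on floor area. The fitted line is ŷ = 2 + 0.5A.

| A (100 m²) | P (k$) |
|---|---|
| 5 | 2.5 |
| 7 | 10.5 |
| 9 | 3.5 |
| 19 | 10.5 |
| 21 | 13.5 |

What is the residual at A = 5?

e = -2

ŷ = 2 + 0.5·5 = 4.5
e = 2.5 − 4.5 = -2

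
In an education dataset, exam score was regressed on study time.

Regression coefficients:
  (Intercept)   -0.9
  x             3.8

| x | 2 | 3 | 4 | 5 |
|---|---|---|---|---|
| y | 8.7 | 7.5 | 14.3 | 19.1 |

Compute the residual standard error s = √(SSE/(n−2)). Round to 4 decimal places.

x=2: ŷ = -0.9 + 3.8·2 = 6.7; e = 8.7 − 6.7 = 2
x=3: ŷ = -0.9 + 3.8·3 = 10.5; e = 7.5 − 10.5 = -3
x=4: ŷ = -0.9 + 3.8·4 = 14.3; e = 14.3 − 14.3 = 0
x=5: ŷ = -0.9 + 3.8·5 = 18.1; e = 19.1 − 18.1 = 1
SSE = 4 + 9 + 0 + 1 = 14
s = √(14/2) = √7 ≈ 2.6458

s = 2.6458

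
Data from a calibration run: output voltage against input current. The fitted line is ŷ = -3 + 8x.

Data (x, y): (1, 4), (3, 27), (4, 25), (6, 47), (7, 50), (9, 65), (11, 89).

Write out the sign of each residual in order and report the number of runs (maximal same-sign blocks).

6 runs

x=1: ŷ = -3 + 8·1 = 5; r = 4 − 5 = -1
x=3: ŷ = -3 + 8·3 = 21; r = 27 − 21 = 6
x=4: ŷ = -3 + 8·4 = 29; r = 25 − 29 = -4
x=6: ŷ = -3 + 8·6 = 45; r = 47 − 45 = 2
x=7: ŷ = -3 + 8·7 = 53; r = 50 − 53 = -3
x=9: ŷ = -3 + 8·9 = 69; r = 65 − 69 = -4
x=11: ŷ = -3 + 8·11 = 85; r = 89 − 85 = 4
Signs: − + − + − − +
Runs: −×1, +×1, −×1, +×1, −×2, +×1 → 6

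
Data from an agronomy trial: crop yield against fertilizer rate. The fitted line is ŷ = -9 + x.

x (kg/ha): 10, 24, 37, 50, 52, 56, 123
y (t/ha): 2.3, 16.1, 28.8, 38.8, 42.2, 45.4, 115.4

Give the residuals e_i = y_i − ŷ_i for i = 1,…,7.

1.3, 1.1, 0.8, -2.2, -0.8, -1.6, 1.4

x=10: ŷ = -9 + 10 = 1; e = 2.3 − 1 = 1.3
x=24: ŷ = -9 + 24 = 15; e = 16.1 − 15 = 1.1
x=37: ŷ = -9 + 37 = 28; e = 28.8 − 28 = 0.8
x=50: ŷ = -9 + 50 = 41; e = 38.8 − 41 = -2.2
x=52: ŷ = -9 + 52 = 43; e = 42.2 − 43 = -0.8
x=56: ŷ = -9 + 56 = 47; e = 45.4 − 47 = -1.6
x=123: ŷ = -9 + 123 = 114; e = 115.4 − 114 = 1.4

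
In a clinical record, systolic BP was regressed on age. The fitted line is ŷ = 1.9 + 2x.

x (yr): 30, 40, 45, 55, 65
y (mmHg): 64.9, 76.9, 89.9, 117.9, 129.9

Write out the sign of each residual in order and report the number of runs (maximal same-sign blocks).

4 runs

x=30: ŷ = 1.9 + 2·30 = 61.9; e = 64.9 − 61.9 = 3
x=40: ŷ = 1.9 + 2·40 = 81.9; e = 76.9 − 81.9 = -5
x=45: ŷ = 1.9 + 2·45 = 91.9; e = 89.9 − 91.9 = -2
x=55: ŷ = 1.9 + 2·55 = 111.9; e = 117.9 − 111.9 = 6
x=65: ŷ = 1.9 + 2·65 = 131.9; e = 129.9 − 131.9 = -2
Signs: + − − + −
Runs: +×1, −×2, +×1, −×1 → 4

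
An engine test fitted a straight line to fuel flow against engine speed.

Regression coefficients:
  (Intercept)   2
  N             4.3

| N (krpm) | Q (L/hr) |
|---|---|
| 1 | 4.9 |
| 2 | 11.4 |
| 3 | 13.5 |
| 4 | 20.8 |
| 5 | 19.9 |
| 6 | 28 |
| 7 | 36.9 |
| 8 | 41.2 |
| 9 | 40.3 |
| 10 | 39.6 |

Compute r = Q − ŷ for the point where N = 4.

ŷ = 2 + 4.3·4 = 19.2
r = 20.8 − 19.2 = 1.6

r = 1.6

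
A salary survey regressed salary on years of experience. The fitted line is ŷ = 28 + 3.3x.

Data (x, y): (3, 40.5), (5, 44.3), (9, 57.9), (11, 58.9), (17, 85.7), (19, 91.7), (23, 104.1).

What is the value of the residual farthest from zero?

r = -5.4

x=3: ŷ = 28 + 3.3·3 = 37.9; r = 40.5 − 37.9 = 2.6
x=5: ŷ = 28 + 3.3·5 = 44.5; r = 44.3 − 44.5 = -0.2
x=9: ŷ = 28 + 3.3·9 = 57.7; r = 57.9 − 57.7 = 0.2
x=11: ŷ = 28 + 3.3·11 = 64.3; r = 58.9 − 64.3 = -5.4
x=17: ŷ = 28 + 3.3·17 = 84.1; r = 85.7 − 84.1 = 1.6
x=19: ŷ = 28 + 3.3·19 = 90.7; r = 91.7 − 90.7 = 1
x=23: ŷ = 28 + 3.3·23 = 103.9; r = 104.1 − 103.9 = 0.2
Largest |r| is 5.4 at x = 11, residual -5.4.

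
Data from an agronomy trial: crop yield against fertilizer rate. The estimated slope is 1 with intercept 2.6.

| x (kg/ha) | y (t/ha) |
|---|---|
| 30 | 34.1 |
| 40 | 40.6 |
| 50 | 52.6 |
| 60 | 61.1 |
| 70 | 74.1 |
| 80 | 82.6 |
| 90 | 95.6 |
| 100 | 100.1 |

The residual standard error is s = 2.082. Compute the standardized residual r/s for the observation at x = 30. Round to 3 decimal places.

0.720

ŷ = 2.6 + 30 = 32.6
r = 34.1 − 32.6 = 1.5
r/s = 1.5 / 2.082 = 0.720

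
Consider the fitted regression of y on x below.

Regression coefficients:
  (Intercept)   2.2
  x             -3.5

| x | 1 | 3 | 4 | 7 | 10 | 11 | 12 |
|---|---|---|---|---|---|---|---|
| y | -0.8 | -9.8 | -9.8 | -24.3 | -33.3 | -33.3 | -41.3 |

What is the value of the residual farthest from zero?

r = 3

x=1: ŷ = 2.2 − 3.5·1 = -1.3; r = -0.8 − (-1.3) = 0.5
x=3: ŷ = 2.2 − 3.5·3 = -8.3; r = -9.8 − (-8.3) = -1.5
x=4: ŷ = 2.2 − 3.5·4 = -11.8; r = -9.8 − (-11.8) = 2
x=7: ŷ = 2.2 − 3.5·7 = -22.3; r = -24.3 − (-22.3) = -2
x=10: ŷ = 2.2 − 3.5·10 = -32.8; r = -33.3 − (-32.8) = -0.5
x=11: ŷ = 2.2 − 3.5·11 = -36.3; r = -33.3 − (-36.3) = 3
x=12: ŷ = 2.2 − 3.5·12 = -39.8; r = -41.3 − (-39.8) = -1.5
Largest |r| is 3 at x = 11, residual 3.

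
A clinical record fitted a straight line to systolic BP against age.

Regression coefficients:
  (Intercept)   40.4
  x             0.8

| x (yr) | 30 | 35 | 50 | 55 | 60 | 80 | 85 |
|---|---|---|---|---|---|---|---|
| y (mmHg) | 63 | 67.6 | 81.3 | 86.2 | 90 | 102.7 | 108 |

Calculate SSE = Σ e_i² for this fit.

SSE = 12.26

x=30: ŷ = 40.4 + 0.8·30 = 64.4; e = 63 − 64.4 = -1.4
x=35: ŷ = 40.4 + 0.8·35 = 68.4; e = 67.6 − 68.4 = -0.8
x=50: ŷ = 40.4 + 0.8·50 = 80.4; e = 81.3 − 80.4 = 0.9
x=55: ŷ = 40.4 + 0.8·55 = 84.4; e = 86.2 − 84.4 = 1.8
x=60: ŷ = 40.4 + 0.8·60 = 88.4; e = 90 − 88.4 = 1.6
x=80: ŷ = 40.4 + 0.8·80 = 104.4; e = 102.7 − 104.4 = -1.7
x=85: ŷ = 40.4 + 0.8·85 = 108.4; e = 108 − 108.4 = -0.4
SSE = 1.96 + 0.64 + 0.81 + 3.24 + 2.56 + 2.89 + 0.16 = 12.26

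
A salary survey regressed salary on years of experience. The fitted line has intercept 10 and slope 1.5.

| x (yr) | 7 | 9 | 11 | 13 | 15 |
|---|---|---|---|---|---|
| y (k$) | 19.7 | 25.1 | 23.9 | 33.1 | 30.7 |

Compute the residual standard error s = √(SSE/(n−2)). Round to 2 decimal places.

x=7: ŷ = 10 + 1.5·7 = 20.5; e = 19.7 − 20.5 = -0.8
x=9: ŷ = 10 + 1.5·9 = 23.5; e = 25.1 − 23.5 = 1.6
x=11: ŷ = 10 + 1.5·11 = 26.5; e = 23.9 − 26.5 = -2.6
x=13: ŷ = 10 + 1.5·13 = 29.5; e = 33.1 − 29.5 = 3.6
x=15: ŷ = 10 + 1.5·15 = 32.5; e = 30.7 − 32.5 = -1.8
SSE = 0.64 + 2.56 + 6.76 + 12.96 + 3.24 = 26.16
s = √(26.16/3) = √8.72 ≈ 2.95

s = 2.95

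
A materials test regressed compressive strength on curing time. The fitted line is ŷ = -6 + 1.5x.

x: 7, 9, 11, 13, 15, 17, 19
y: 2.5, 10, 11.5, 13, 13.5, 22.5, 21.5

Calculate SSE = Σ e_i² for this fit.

SSE = 30.5

x=7: ŷ = -6 + 1.5·7 = 4.5; e = 2.5 − 4.5 = -2
x=9: ŷ = -6 + 1.5·9 = 7.5; e = 10 − 7.5 = 2.5
x=11: ŷ = -6 + 1.5·11 = 10.5; e = 11.5 − 10.5 = 1
x=13: ŷ = -6 + 1.5·13 = 13.5; e = 13 − 13.5 = -0.5
x=15: ŷ = -6 + 1.5·15 = 16.5; e = 13.5 − 16.5 = -3
x=17: ŷ = -6 + 1.5·17 = 19.5; e = 22.5 − 19.5 = 3
x=19: ŷ = -6 + 1.5·19 = 22.5; e = 21.5 − 22.5 = -1
SSE = 4 + 6.25 + 1 + 0.25 + 9 + 9 + 1 = 30.5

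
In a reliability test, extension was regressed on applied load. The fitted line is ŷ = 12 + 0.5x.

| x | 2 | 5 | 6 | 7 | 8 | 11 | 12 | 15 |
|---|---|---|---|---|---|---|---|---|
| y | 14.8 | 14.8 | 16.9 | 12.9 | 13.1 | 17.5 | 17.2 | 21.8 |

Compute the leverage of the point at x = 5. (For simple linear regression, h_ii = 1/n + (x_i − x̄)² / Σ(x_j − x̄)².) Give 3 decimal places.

x̄ = (2 + 5 + 6 + 7 + 8 + 11 + 12 + 15)/8 = 8.25
Σ(x − x̄)² = 39.0625 + 10.5625 + 5.0625 + 1.5625 + 0.0625 + 7.5625 + 14.0625 + 45.5625 = 123.5
h = 1/8 + (-3.25)²/123.5 = 0.125 + 0.0855263 = 0.211

h = 0.211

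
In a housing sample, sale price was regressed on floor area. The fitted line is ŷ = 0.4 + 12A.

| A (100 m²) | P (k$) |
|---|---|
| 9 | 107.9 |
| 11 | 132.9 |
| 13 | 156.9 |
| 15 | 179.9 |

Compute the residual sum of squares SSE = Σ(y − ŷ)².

SSE = 1

A=9: ŷ = 0.4 + 12·9 = 108.4; e = 107.9 − 108.4 = -0.5
A=11: ŷ = 0.4 + 12·11 = 132.4; e = 132.9 − 132.4 = 0.5
A=13: ŷ = 0.4 + 12·13 = 156.4; e = 156.9 − 156.4 = 0.5
A=15: ŷ = 0.4 + 12·15 = 180.4; e = 179.9 − 180.4 = -0.5
SSE = 0.25 + 0.25 + 0.25 + 0.25 = 1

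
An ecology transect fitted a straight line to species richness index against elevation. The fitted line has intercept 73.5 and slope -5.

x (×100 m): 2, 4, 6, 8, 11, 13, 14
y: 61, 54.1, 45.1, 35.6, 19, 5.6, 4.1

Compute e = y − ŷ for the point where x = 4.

ŷ = 73.5 − 5·4 = 53.5
e = 54.1 − 53.5 = 0.6

e = 0.6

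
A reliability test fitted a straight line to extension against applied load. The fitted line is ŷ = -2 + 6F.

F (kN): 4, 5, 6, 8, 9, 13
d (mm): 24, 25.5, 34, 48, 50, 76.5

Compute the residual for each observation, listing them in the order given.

2, -2.5, 0, 2, -2, 0.5

F=4: ŷ = -2 + 6·4 = 22; r = 24 − 22 = 2
F=5: ŷ = -2 + 6·5 = 28; r = 25.5 − 28 = -2.5
F=6: ŷ = -2 + 6·6 = 34; r = 34 − 34 = 0
F=8: ŷ = -2 + 6·8 = 46; r = 48 − 46 = 2
F=9: ŷ = -2 + 6·9 = 52; r = 50 − 52 = -2
F=13: ŷ = -2 + 6·13 = 76; r = 76.5 − 76 = 0.5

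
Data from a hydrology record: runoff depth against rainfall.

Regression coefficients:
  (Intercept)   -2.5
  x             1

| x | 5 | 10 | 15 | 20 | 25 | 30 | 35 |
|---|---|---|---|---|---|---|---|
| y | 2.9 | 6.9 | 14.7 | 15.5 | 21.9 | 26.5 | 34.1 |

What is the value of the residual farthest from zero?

x=5: ŷ = -2.5 + 5 = 2.5; r = 2.9 − 2.5 = 0.4
x=10: ŷ = -2.5 + 10 = 7.5; r = 6.9 − 7.5 = -0.6
x=15: ŷ = -2.5 + 15 = 12.5; r = 14.7 − 12.5 = 2.2
x=20: ŷ = -2.5 + 20 = 17.5; r = 15.5 − 17.5 = -2
x=25: ŷ = -2.5 + 25 = 22.5; r = 21.9 − 22.5 = -0.6
x=30: ŷ = -2.5 + 30 = 27.5; r = 26.5 − 27.5 = -1
x=35: ŷ = -2.5 + 35 = 32.5; r = 34.1 − 32.5 = 1.6
Largest |r| is 2.2 at x = 15, residual 2.2.

r = 2.2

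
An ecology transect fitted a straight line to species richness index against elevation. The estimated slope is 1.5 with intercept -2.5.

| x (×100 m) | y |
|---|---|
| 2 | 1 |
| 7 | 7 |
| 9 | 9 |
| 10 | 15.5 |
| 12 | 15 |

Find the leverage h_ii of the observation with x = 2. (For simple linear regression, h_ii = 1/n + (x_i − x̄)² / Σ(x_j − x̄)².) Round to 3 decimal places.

h = 0.821

x̄ = (2 + 7 + 9 + 10 + 12)/5 = 8
Σ(x − x̄)² = 36 + 1 + 1 + 4 + 16 = 58
h = 1/5 + (-6)²/58 = 0.2 + 0.62069 = 0.821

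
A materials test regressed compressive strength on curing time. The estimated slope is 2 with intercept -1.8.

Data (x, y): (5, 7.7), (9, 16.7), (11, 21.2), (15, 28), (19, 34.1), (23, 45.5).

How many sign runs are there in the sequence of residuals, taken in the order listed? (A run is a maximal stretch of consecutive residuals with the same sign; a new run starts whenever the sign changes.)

x=5: ŷ = -1.8 + 2·5 = 8.2; r = 7.7 − 8.2 = -0.5
x=9: ŷ = -1.8 + 2·9 = 16.2; r = 16.7 − 16.2 = 0.5
x=11: ŷ = -1.8 + 2·11 = 20.2; r = 21.2 − 20.2 = 1
x=15: ŷ = -1.8 + 2·15 = 28.2; r = 28 − 28.2 = -0.2
x=19: ŷ = -1.8 + 2·19 = 36.2; r = 34.1 − 36.2 = -2.1
x=23: ŷ = -1.8 + 2·23 = 44.2; r = 45.5 − 44.2 = 1.3
Signs: − + + − − +
Runs: −×1, +×2, −×2, +×1 → 4

4 runs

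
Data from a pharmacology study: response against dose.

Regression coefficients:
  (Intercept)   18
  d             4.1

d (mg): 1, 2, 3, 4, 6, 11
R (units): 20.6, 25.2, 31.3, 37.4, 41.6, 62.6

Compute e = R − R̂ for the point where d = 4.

R̂ = 18 + 4.1·4 = 34.4
e = 37.4 − 34.4 = 3

e = 3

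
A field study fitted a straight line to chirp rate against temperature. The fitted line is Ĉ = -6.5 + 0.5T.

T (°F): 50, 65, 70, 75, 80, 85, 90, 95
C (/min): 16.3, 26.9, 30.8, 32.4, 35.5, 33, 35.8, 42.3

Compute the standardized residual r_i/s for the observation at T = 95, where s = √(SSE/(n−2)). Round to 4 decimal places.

0.5392

T=50: Ĉ = -6.5 + 0.5·50 = 18.5; r = 16.3 − 18.5 = -2.2
T=65: Ĉ = -6.5 + 0.5·65 = 26; r = 26.9 − 26 = 0.9
T=70: Ĉ = -6.5 + 0.5·70 = 28.5; r = 30.8 − 28.5 = 2.3
T=75: Ĉ = -6.5 + 0.5·75 = 31; r = 32.4 − 31 = 1.4
T=80: Ĉ = -6.5 + 0.5·80 = 33.5; r = 35.5 − 33.5 = 2
T=85: Ĉ = -6.5 + 0.5·85 = 36; r = 33 − 36 = -3
T=90: Ĉ = -6.5 + 0.5·90 = 38.5; r = 35.8 − 38.5 = -2.7
T=95: Ĉ = -6.5 + 0.5·95 = 41; r = 42.3 − 41 = 1.3
SSE = 4.84 + 0.81 + 5.29 + 1.96 + 4 + 9 + 7.29 + 1.69 = 34.88
s = √(34.88/6) = 2.41109
r/s = 1.3 / 2.41109 = 0.5392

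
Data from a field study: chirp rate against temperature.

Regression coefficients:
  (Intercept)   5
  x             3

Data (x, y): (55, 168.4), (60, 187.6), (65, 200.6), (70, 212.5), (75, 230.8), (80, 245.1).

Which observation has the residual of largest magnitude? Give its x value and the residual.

x=55: ŷ = 5 + 3·55 = 170; r = 168.4 − 170 = -1.6
x=60: ŷ = 5 + 3·60 = 185; r = 187.6 − 185 = 2.6
x=65: ŷ = 5 + 3·65 = 200; r = 200.6 − 200 = 0.6
x=70: ŷ = 5 + 3·70 = 215; r = 212.5 − 215 = -2.5
x=75: ŷ = 5 + 3·75 = 230; r = 230.8 − 230 = 0.8
x=80: ŷ = 5 + 3·80 = 245; r = 245.1 − 245 = 0.1
Largest |r| is 2.6 at x = 60, residual 2.6.

x = 60, r = 2.6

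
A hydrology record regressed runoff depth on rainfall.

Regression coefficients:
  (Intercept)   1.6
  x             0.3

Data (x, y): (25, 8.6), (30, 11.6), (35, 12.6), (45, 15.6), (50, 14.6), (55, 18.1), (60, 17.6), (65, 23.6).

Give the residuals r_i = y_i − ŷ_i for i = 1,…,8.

x=25: ŷ = 1.6 + 0.3·25 = 9.1; r = 8.6 − 9.1 = -0.5
x=30: ŷ = 1.6 + 0.3·30 = 10.6; r = 11.6 − 10.6 = 1
x=35: ŷ = 1.6 + 0.3·35 = 12.1; r = 12.6 − 12.1 = 0.5
x=45: ŷ = 1.6 + 0.3·45 = 15.1; r = 15.6 − 15.1 = 0.5
x=50: ŷ = 1.6 + 0.3·50 = 16.6; r = 14.6 − 16.6 = -2
x=55: ŷ = 1.6 + 0.3·55 = 18.1; r = 18.1 − 18.1 = 0
x=60: ŷ = 1.6 + 0.3·60 = 19.6; r = 17.6 − 19.6 = -2
x=65: ŷ = 1.6 + 0.3·65 = 21.1; r = 23.6 − 21.1 = 2.5

-0.5, 1, 0.5, 0.5, -2, 0, -2, 2.5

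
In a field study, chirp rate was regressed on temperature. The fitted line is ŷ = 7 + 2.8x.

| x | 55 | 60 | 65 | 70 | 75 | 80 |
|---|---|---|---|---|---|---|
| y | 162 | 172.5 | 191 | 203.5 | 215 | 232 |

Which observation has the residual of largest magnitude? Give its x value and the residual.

x=55: ŷ = 7 + 2.8·55 = 161; e = 162 − 161 = 1
x=60: ŷ = 7 + 2.8·60 = 175; e = 172.5 − 175 = -2.5
x=65: ŷ = 7 + 2.8·65 = 189; e = 191 − 189 = 2
x=70: ŷ = 7 + 2.8·70 = 203; e = 203.5 − 203 = 0.5
x=75: ŷ = 7 + 2.8·75 = 217; e = 215 − 217 = -2
x=80: ŷ = 7 + 2.8·80 = 231; e = 232 − 231 = 1
Largest |e| is 2.5 at x = 60, residual -2.5.

x = 60, e = -2.5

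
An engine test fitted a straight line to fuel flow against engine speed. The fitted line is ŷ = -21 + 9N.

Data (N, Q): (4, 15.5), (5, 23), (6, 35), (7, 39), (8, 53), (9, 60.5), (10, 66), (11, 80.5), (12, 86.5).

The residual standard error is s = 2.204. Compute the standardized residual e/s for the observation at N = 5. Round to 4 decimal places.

ŷ = -21 + 9·5 = 24
e = 23 − 24 = -1
e/s = -1 / 2.204 = -0.4537

-0.4537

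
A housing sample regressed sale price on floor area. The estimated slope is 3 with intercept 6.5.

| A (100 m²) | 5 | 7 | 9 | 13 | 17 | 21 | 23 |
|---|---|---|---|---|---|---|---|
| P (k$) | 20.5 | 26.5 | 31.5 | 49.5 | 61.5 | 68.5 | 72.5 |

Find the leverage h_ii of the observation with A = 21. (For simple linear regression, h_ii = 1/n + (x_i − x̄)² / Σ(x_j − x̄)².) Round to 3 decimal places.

Ā = (5 + 7 + 9 + 13 + 17 + 21 + 23)/7 = 13.5714
Σ(A − Ā)² = 73.4694 + 43.1837 + 20.898 + 0.326531 + 11.7551 + 55.1837 + 88.898 = 293.714
h = 1/7 + (7.42857)²/293.714 = 0.142857 + 0.187882 = 0.331

h = 0.331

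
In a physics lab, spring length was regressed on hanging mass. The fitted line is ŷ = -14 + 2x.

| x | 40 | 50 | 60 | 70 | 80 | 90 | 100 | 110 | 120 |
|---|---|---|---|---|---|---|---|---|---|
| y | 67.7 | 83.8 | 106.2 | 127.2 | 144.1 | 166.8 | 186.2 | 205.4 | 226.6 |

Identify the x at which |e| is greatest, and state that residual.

x=40: ŷ = -14 + 2·40 = 66; e = 67.7 − 66 = 1.7
x=50: ŷ = -14 + 2·50 = 86; e = 83.8 − 86 = -2.2
x=60: ŷ = -14 + 2·60 = 106; e = 106.2 − 106 = 0.2
x=70: ŷ = -14 + 2·70 = 126; e = 127.2 − 126 = 1.2
x=80: ŷ = -14 + 2·80 = 146; e = 144.1 − 146 = -1.9
x=90: ŷ = -14 + 2·90 = 166; e = 166.8 − 166 = 0.8
x=100: ŷ = -14 + 2·100 = 186; e = 186.2 − 186 = 0.2
x=110: ŷ = -14 + 2·110 = 206; e = 205.4 − 206 = -0.6
x=120: ŷ = -14 + 2·120 = 226; e = 226.6 − 226 = 0.6
Largest |e| is 2.2 at x = 50, residual -2.2.

x = 50, e = -2.2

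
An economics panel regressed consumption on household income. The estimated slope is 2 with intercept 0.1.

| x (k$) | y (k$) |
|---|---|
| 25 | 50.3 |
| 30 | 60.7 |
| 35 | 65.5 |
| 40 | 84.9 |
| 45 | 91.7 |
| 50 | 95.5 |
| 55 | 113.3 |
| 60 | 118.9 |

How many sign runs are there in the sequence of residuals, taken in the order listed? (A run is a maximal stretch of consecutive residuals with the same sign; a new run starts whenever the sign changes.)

x=25: ŷ = 0.1 + 2·25 = 50.1; e = 50.3 − 50.1 = 0.2
x=30: ŷ = 0.1 + 2·30 = 60.1; e = 60.7 − 60.1 = 0.6
x=35: ŷ = 0.1 + 2·35 = 70.1; e = 65.5 − 70.1 = -4.6
x=40: ŷ = 0.1 + 2·40 = 80.1; e = 84.9 − 80.1 = 4.8
x=45: ŷ = 0.1 + 2·45 = 90.1; e = 91.7 − 90.1 = 1.6
x=50: ŷ = 0.1 + 2·50 = 100.1; e = 95.5 − 100.1 = -4.6
x=55: ŷ = 0.1 + 2·55 = 110.1; e = 113.3 − 110.1 = 3.2
x=60: ŷ = 0.1 + 2·60 = 120.1; e = 118.9 − 120.1 = -1.2
Signs: + + − + + − + −
Runs: +×2, −×1, +×2, −×1, +×1, −×1 → 6

6 runs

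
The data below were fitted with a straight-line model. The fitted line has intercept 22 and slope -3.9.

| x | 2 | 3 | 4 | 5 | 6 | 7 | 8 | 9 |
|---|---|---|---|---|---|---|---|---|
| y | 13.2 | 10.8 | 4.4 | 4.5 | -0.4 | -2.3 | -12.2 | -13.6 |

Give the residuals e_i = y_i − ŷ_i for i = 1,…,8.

x=2: ŷ = 22 − 3.9·2 = 14.2; e = 13.2 − 14.2 = -1
x=3: ŷ = 22 − 3.9·3 = 10.3; e = 10.8 − 10.3 = 0.5
x=4: ŷ = 22 − 3.9·4 = 6.4; e = 4.4 − 6.4 = -2
x=5: ŷ = 22 − 3.9·5 = 2.5; e = 4.5 − 2.5 = 2
x=6: ŷ = 22 − 3.9·6 = -1.4; e = -0.4 − (-1.4) = 1
x=7: ŷ = 22 − 3.9·7 = -5.3; e = -2.3 − (-5.3) = 3
x=8: ŷ = 22 − 3.9·8 = -9.2; e = -12.2 − (-9.2) = -3
x=9: ŷ = 22 − 3.9·9 = -13.1; e = -13.6 − (-13.1) = -0.5

-1, 0.5, -2, 2, 1, 3, -3, -0.5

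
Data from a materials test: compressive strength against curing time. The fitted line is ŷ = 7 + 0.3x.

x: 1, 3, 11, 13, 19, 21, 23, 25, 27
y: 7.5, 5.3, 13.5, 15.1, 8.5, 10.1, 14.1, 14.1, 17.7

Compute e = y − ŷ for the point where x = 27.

e = 2.6

ŷ = 7 + 0.3·27 = 15.1
e = 17.7 − 15.1 = 2.6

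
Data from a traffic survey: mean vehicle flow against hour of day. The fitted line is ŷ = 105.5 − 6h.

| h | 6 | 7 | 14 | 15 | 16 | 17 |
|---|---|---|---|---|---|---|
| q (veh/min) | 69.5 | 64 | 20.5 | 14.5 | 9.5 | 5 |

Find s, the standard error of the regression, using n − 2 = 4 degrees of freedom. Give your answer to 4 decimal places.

s = 1.0607

h=6: ŷ = 105.5 − 6·6 = 69.5; e = 69.5 − 69.5 = 0
h=7: ŷ = 105.5 − 6·7 = 63.5; e = 64 − 63.5 = 0.5
h=14: ŷ = 105.5 − 6·14 = 21.5; e = 20.5 − 21.5 = -1
h=15: ŷ = 105.5 − 6·15 = 15.5; e = 14.5 − 15.5 = -1
h=16: ŷ = 105.5 − 6·16 = 9.5; e = 9.5 − 9.5 = 0
h=17: ŷ = 105.5 − 6·17 = 3.5; e = 5 − 3.5 = 1.5
SSE = 0 + 0.25 + 1 + 1 + 0 + 2.25 = 4.5
s = √(4.5/4) = √1.125 ≈ 1.0607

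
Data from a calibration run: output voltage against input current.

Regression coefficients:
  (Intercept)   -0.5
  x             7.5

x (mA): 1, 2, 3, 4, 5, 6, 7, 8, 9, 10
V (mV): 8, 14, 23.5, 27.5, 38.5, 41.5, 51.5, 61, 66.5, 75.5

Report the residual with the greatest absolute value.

x=1: V̂ = -0.5 + 7.5·1 = 7; r = 8 − 7 = 1
x=2: V̂ = -0.5 + 7.5·2 = 14.5; r = 14 − 14.5 = -0.5
x=3: V̂ = -0.5 + 7.5·3 = 22; r = 23.5 − 22 = 1.5
x=4: V̂ = -0.5 + 7.5·4 = 29.5; r = 27.5 − 29.5 = -2
x=5: V̂ = -0.5 + 7.5·5 = 37; r = 38.5 − 37 = 1.5
x=6: V̂ = -0.5 + 7.5·6 = 44.5; r = 41.5 − 44.5 = -3
x=7: V̂ = -0.5 + 7.5·7 = 52; r = 51.5 − 52 = -0.5
x=8: V̂ = -0.5 + 7.5·8 = 59.5; r = 61 − 59.5 = 1.5
x=9: V̂ = -0.5 + 7.5·9 = 67; r = 66.5 − 67 = -0.5
x=10: V̂ = -0.5 + 7.5·10 = 74.5; r = 75.5 − 74.5 = 1
Largest |r| is 3 at x = 6, residual -3.

r = -3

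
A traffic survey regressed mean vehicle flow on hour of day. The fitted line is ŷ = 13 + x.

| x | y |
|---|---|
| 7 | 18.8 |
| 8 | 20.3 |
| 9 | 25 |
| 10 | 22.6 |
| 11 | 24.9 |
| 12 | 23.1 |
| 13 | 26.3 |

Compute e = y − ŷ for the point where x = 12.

ŷ = 13 + 12 = 25
e = 23.1 − 25 = -1.9

e = -1.9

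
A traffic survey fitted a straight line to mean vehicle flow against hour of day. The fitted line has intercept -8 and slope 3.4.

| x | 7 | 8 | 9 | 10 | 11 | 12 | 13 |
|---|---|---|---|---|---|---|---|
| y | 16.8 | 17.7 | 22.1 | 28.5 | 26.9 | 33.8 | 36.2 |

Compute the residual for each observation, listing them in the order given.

x=7: ŷ = -8 + 3.4·7 = 15.8; r = 16.8 − 15.8 = 1
x=8: ŷ = -8 + 3.4·8 = 19.2; r = 17.7 − 19.2 = -1.5
x=9: ŷ = -8 + 3.4·9 = 22.6; r = 22.1 − 22.6 = -0.5
x=10: ŷ = -8 + 3.4·10 = 26; r = 28.5 − 26 = 2.5
x=11: ŷ = -8 + 3.4·11 = 29.4; r = 26.9 − 29.4 = -2.5
x=12: ŷ = -8 + 3.4·12 = 32.8; r = 33.8 − 32.8 = 1
x=13: ŷ = -8 + 3.4·13 = 36.2; r = 36.2 − 36.2 = 0

1, -1.5, -0.5, 2.5, -2.5, 1, 0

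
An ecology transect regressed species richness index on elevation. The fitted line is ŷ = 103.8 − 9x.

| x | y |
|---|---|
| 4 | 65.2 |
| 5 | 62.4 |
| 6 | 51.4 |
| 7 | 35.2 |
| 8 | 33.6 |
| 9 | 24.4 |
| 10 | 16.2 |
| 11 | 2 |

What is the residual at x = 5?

r = 3.6

ŷ = 103.8 − 9·5 = 58.8
r = 62.4 − 58.8 = 3.6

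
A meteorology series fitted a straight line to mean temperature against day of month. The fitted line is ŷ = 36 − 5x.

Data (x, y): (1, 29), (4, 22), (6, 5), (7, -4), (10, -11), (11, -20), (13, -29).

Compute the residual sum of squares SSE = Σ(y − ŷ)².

x=1: ŷ = 36 − 5·1 = 31; r = 29 − 31 = -2
x=4: ŷ = 36 − 5·4 = 16; r = 22 − 16 = 6
x=6: ŷ = 36 − 5·6 = 6; r = 5 − 6 = -1
x=7: ŷ = 36 − 5·7 = 1; r = -4 − 1 = -5
x=10: ŷ = 36 − 5·10 = -14; r = -11 − (-14) = 3
x=11: ŷ = 36 − 5·11 = -19; r = -20 − (-19) = -1
x=13: ŷ = 36 − 5·13 = -29; r = -29 − (-29) = 0
SSE = 4 + 36 + 1 + 25 + 9 + 1 + 0 = 76

SSE = 76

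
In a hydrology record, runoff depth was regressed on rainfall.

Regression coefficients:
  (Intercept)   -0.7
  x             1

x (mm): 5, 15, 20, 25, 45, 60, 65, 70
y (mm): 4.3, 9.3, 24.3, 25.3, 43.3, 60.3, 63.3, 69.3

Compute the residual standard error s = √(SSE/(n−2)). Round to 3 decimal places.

s = 3.000

x=5: ŷ = -0.7 + 5 = 4.3; r = 4.3 − 4.3 = 0
x=15: ŷ = -0.7 + 15 = 14.3; r = 9.3 − 14.3 = -5
x=20: ŷ = -0.7 + 20 = 19.3; r = 24.3 − 19.3 = 5
x=25: ŷ = -0.7 + 25 = 24.3; r = 25.3 − 24.3 = 1
x=45: ŷ = -0.7 + 45 = 44.3; r = 43.3 − 44.3 = -1
x=60: ŷ = -0.7 + 60 = 59.3; r = 60.3 − 59.3 = 1
x=65: ŷ = -0.7 + 65 = 64.3; r = 63.3 − 64.3 = -1
x=70: ŷ = -0.7 + 70 = 69.3; r = 69.3 − 69.3 = 0
SSE = 0 + 25 + 25 + 1 + 1 + 1 + 1 + 0 = 54
s = √(54/6) = √9 ≈ 3.000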